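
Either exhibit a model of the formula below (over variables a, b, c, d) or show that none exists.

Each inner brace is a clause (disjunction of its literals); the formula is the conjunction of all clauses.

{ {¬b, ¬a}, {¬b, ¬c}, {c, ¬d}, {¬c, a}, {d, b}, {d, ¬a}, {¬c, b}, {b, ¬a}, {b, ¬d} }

Try b = True.
The clause (¬a) is unit, so a = False.
The clause (¬c) is unit, so c = False.
The clause (¬d) is unit, so d = False.
This assignment satisfies each clause.

a ↦ False; b ↦ True; c ↦ False; d ↦ False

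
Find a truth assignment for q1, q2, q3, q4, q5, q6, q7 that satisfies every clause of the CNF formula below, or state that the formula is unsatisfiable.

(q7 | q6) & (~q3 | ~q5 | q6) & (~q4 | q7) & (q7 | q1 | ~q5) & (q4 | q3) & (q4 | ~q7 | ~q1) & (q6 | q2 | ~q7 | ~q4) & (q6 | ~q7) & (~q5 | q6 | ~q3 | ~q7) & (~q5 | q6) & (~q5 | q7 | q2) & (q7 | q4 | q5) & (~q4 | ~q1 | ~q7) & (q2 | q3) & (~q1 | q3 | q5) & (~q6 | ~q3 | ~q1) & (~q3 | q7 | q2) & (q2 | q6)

Suppose q7 = 1.
(q6) alone gives q6 = 1.
Suppose q4 = 1.
(~q1) alone gives q1 = 0.
Suppose q2 = 1.
Every clause is now satisfied; q3, q5 are unconstrained.

q1 ↦ 0; q2 ↦ 1; q3 ↦ 1; q4 ↦ 1; q5 ↦ 1; q6 ↦ 1; q7 ↦ 1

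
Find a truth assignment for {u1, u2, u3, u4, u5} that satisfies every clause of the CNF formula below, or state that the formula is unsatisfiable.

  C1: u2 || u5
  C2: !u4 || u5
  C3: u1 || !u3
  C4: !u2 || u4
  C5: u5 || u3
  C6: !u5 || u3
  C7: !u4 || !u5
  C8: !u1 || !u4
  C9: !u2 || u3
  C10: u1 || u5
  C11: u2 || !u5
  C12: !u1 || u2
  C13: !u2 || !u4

Try u2 = true.
(u4) alone gives u4 = true.
But (!u4) is also a unit clause — contradiction.
Undo u2 and try u2 = false.
(u5) alone gives u5 = true.
But (!u5) is also a unit clause — contradiction.
Neither u2 = true nor u2 = false works.

UNSATISFIABLE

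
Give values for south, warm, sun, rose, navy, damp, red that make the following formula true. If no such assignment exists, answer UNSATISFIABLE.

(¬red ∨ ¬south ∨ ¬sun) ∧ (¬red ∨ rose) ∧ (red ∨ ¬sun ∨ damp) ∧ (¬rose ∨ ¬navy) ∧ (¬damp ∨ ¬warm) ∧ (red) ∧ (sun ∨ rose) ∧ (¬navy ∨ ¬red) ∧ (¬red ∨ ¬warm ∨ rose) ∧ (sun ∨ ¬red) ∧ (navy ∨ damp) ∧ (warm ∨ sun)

The clause (red) is unit, so red = True.
The clause (rose) is unit, so rose = True.
The clause (¬navy) is unit, so navy = False.
The clause (sun) is unit, so sun = True.
The clause (¬south) is unit, so south = False.
The clause (damp) is unit, so damp = True.
The clause (¬warm) is unit, so warm = False.
All clauses are satisfied.

south=False, warm=False, sun=True, rose=True, navy=False, damp=True, red=True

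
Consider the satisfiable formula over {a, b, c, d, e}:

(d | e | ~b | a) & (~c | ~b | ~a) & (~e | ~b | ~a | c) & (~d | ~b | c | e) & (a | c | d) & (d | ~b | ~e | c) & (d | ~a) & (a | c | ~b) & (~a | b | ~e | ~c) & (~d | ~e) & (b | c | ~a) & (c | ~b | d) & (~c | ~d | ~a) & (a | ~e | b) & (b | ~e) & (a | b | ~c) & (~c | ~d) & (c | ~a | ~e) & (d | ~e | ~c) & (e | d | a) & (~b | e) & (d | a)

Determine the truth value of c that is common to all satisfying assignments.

Suppose c = 1.
The clause (~d) is unit, so d = 0.
The clause (~a) is unit, so a = 0.
That conflicts with the unit clause (a).
So every satisfying assignment has c = False.

False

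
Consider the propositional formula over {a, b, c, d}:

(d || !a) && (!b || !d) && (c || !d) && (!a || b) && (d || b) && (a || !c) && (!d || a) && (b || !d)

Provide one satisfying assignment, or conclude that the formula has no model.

Suppose d = false.
(!a) alone gives a = false.
(b) alone gives b = true.
(!c) alone gives c = false.
All clauses are satisfied.

a ↦ false,  b ↦ true,  c ↦ false,  d ↦ false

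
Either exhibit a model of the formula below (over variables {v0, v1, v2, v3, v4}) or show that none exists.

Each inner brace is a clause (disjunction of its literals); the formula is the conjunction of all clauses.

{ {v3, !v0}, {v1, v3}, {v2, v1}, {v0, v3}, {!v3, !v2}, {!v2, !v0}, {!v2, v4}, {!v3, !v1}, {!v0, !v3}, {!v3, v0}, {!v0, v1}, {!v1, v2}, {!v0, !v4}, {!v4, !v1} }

UNSATISFIABLE

Case v3 = true:
Unit clause (!v2) forces v2 = false.
Unit clause (v1) forces v1 = true.
Now (!v1) is unsatisfied and unit — conflict.
Backtrack on v3: now try v3 = false.
Unit clause (!v0) forces v0 = false.
Now (v0) is unsatisfied and unit — conflict.
Neither v3 = true nor v3 = false works.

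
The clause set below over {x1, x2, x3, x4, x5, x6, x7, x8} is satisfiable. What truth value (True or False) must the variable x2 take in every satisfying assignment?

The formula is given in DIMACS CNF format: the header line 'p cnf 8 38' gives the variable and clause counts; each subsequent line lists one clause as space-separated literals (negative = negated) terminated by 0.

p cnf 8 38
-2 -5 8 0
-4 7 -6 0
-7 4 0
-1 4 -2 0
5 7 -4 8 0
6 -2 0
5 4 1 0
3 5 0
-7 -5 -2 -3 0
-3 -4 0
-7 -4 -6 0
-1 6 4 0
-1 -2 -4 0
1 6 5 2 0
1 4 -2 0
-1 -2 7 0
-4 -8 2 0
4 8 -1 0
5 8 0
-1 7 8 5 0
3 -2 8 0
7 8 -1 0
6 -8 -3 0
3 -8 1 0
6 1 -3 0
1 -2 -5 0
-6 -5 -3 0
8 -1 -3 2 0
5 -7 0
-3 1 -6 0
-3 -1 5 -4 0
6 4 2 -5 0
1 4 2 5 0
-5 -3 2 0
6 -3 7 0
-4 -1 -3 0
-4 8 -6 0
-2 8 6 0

False

Suppose x2 = True.
From the singleton clause (x6), x6 = True.
Try x5 = False.
From the singleton clause (x3), x3 = True.
From the singleton clause (¬x4), x4 = False.
From the singleton clause (¬x7), x7 = False.
From the singleton clause (¬x1), x1 = False.
Now (x1) is unsatisfied and unit — conflict.
Backtrack on x5: now try x5 = True.
From the singleton clause (x8), x8 = True.
From the singleton clause (x1), x1 = True.
From the singleton clause (x4), x4 = True.
Now (¬x4) is unsatisfied and unit — conflict.
Either choice for x5 ends in contradiction.
So every satisfying assignment has x2 = False.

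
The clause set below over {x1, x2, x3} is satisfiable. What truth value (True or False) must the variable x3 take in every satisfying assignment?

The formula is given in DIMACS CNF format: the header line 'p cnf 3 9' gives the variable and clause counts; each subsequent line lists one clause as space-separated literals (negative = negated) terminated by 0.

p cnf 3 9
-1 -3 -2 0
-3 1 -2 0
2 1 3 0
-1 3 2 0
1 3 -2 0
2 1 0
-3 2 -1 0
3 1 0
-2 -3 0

Suppose x3 = True.
Unit clause (¬x2) forces x2 = False.
Unit clause (x1) forces x1 = True.
Now (¬x1) is unsatisfied and unit — conflict.
So every satisfying assignment has x3 = False.

False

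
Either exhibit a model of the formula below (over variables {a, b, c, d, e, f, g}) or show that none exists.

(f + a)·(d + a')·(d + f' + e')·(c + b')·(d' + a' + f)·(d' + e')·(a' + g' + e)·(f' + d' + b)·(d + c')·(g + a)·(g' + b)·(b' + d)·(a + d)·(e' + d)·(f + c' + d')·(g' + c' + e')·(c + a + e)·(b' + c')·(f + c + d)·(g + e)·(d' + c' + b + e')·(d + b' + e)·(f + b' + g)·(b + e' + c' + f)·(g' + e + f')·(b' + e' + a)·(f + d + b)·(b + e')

Try f = 1.
Try d = 1.
Unit clause (e') forces e = 0.
Unit clause (b) forces b = 1.
Unit clause (c) forces c = 1.
But (c') is also a unit clause — contradiction.
So d must be the other value — set d = 0.
Unit clause (a') forces a = 0.
But (a) is also a unit clause — contradiction.
Either choice for d ends in contradiction.
So f must be the other value — set f = 0.
Unit clause (a) forces a = 1.
Unit clause (d) forces d = 1.
But (d') is also a unit clause — contradiction.
Either choice for f ends in contradiction.

UNSATISFIABLE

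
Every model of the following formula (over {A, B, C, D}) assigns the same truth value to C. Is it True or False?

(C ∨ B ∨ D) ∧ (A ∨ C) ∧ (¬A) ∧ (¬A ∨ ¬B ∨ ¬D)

True

Suppose C = False.
From the singleton clause (A), A = True.
But (¬A) is also a unit clause — contradiction.
So every satisfying assignment has C = True.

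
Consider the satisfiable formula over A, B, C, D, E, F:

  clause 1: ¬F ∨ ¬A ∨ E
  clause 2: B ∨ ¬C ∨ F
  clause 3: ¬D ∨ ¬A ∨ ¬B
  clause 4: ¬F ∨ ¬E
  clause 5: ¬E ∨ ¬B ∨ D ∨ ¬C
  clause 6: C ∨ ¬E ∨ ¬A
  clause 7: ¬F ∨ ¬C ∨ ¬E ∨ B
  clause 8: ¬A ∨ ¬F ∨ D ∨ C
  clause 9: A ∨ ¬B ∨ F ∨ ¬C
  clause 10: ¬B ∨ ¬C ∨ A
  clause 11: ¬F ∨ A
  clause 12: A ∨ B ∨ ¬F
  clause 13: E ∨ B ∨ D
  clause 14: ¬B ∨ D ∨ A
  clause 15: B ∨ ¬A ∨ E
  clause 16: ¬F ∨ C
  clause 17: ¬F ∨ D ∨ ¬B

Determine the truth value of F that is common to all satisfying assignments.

False

Suppose F = True.
From the singleton clause (¬E), E = False.
From the singleton clause (¬A), A = False.
Now (A) is unsatisfied and unit — conflict.
So every satisfying assignment has F = False.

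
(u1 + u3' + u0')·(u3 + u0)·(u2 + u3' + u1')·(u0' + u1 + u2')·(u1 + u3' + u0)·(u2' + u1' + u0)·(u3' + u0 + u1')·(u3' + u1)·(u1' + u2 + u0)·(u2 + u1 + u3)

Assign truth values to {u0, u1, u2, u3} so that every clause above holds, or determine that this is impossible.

Suppose u3 = 0.
Unit clause (u0) forces u0 = 1.
Suppose u1 = 1.
All clauses hold; u2 can take either value.

u0: 1; u1: 1; u2: 0; u3: 0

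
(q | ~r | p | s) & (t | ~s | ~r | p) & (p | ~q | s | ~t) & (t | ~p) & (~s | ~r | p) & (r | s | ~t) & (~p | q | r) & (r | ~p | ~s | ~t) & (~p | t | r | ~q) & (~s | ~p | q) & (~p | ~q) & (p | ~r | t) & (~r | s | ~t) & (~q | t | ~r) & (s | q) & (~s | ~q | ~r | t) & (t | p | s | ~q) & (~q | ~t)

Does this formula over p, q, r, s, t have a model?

Case t = 1:
From the singleton clause (~q), q = 0.
From the singleton clause (s), s = 1.
From the singleton clause (~p), p = 0.
From the singleton clause (~r), r = 0.
Every clause now holds.
A satisfying assignment: p ↦ 0, q ↦ 0, r ↦ 0, s ↦ 1, t ↦ 1.

Satisfiable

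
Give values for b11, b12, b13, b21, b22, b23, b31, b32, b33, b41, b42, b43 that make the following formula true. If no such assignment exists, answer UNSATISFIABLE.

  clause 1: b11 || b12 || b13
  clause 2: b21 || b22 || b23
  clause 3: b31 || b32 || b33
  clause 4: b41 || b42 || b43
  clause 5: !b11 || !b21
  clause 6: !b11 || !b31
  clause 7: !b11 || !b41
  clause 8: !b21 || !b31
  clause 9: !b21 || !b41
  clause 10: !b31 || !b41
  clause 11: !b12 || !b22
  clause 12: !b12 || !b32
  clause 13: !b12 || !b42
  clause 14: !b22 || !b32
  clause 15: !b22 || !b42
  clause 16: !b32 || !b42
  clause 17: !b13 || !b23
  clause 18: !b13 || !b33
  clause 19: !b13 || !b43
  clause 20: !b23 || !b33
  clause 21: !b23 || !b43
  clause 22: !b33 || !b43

Try b11 = false.
Try b12 = true.
The clause (!b22) is unit, so b22 = false.
The clause (!b32) is unit, so b32 = false.
The clause (!b42) is unit, so b42 = false.
Try b21 = true.
The clause (!b31) is unit, so b31 = false.
The clause (b33) is unit, so b33 = true.
The clause (!b41) is unit, so b41 = false.
The clause (b43) is unit, so b43 = true.
Now (!b43) is unsatisfied and unit — conflict.
So b21 must be the other value — set b21 = false.
The clause (b23) is unit, so b23 = true.
The clause (!b13) is unit, so b13 = false.
The clause (!b33) is unit, so b33 = false.
The clause (b31) is unit, so b31 = true.
The clause (!b41) is unit, so b41 = false.
The clause (b43) is unit, so b43 = true.
Now (!b43) is unsatisfied and unit — conflict.
Neither b21 = true nor b21 = false works.
So b12 must be the other value — set b12 = false.
The clause (b13) is unit, so b13 = true.
The clause (!b23) is unit, so b23 = false.
The clause (!b33) is unit, so b33 = false.
The clause (!b43) is unit, so b43 = false.
Try b21 = true.
The clause (!b31) is unit, so b31 = false.
The clause (b32) is unit, so b32 = true.
The clause (!b41) is unit, so b41 = false.
The clause (b42) is unit, so b42 = true.
Now (!b42) is unsatisfied and unit — conflict.
So b21 must be the other value — set b21 = false.
The clause (b22) is unit, so b22 = true.
The clause (!b32) is unit, so b32 = false.
The clause (b31) is unit, so b31 = true.
The clause (!b41) is unit, so b41 = false.
The clause (b42) is unit, so b42 = true.
Now (!b42) is unsatisfied and unit — conflict.
Neither b21 = true nor b21 = false works.
Neither b12 = true nor b12 = false works.
So b11 must be the other value — set b11 = true.
The clause (!b21) is unit, so b21 = false.
The clause (!b31) is unit, so b31 = false.
The clause (!b41) is unit, so b41 = false.
Try b22 = true.
The clause (!b12) is unit, so b12 = false.
The clause (!b32) is unit, so b32 = false.
The clause (b33) is unit, so b33 = true.
The clause (!b42) is unit, so b42 = false.
The clause (b43) is unit, so b43 = true.
Now (!b43) is unsatisfied and unit — conflict.
So b22 must be the other value — set b22 = false.
The clause (b23) is unit, so b23 = true.
The clause (!b13) is unit, so b13 = false.
The clause (!b33) is unit, so b33 = false.
The clause (b32) is unit, so b32 = true.
The clause (!b12) is unit, so b12 = false.
The clause (!b42) is unit, so b42 = false.
The clause (b43) is unit, so b43 = true.
Now (!b43) is unsatisfied and unit — conflict.
Neither b22 = true nor b22 = false works.
Neither b11 = true nor b11 = false works.

UNSATISFIABLE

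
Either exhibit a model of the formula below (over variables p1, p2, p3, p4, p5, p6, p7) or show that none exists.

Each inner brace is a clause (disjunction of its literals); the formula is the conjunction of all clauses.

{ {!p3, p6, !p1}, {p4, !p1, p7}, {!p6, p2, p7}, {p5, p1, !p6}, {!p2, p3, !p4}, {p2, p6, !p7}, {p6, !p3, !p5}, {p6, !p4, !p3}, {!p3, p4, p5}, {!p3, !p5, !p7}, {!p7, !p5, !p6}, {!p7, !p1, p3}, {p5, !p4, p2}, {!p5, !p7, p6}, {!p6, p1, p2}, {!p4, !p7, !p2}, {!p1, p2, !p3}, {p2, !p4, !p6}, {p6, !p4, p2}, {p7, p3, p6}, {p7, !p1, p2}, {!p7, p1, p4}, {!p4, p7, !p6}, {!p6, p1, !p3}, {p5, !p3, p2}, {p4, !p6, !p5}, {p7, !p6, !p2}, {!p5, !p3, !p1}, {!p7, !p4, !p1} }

UNSATISFIABLE

Case p3 = false:
Case p2 = false:
Case p6 = false:
The clause (!p7) is unit, so p7 = false.
Now (p7) is unsatisfied and unit — conflict.
Undo p6 and try p6 = true.
The clause (p7) is unit, so p7 = true.
The clause (!p5) is unit, so p5 = false.
The clause (p1) is unit, so p1 = true.
Now (!p1) is unsatisfied and unit — conflict.
Neither p6 = true nor p6 = false works.
Undo p2 and try p2 = true.
The clause (!p4) is unit, so p4 = false.
Case p1 = false:
The clause (!p7) is unit, so p7 = false.
The clause (p6) is unit, so p6 = true.
Now (!p6) is unsatisfied and unit — conflict.
Undo p1 and try p1 = true.
The clause (p7) is unit, so p7 = true.
Now (!p7) is unsatisfied and unit — conflict.
Neither p1 = true nor p1 = false works.
Neither p2 = true nor p2 = false works.
Undo p3 and try p3 = true.
Case p6 = true:
The clause (p1) is unit, so p1 = true.
The clause (p2) is unit, so p2 = true.
The clause (p7) is unit, so p7 = true.
The clause (!p5) is unit, so p5 = false.
The clause (p4) is unit, so p4 = true.
Now (!p4) is unsatisfied and unit — conflict.
Undo p6 and try p6 = false.
The clause (!p1) is unit, so p1 = false.
The clause (!p5) is unit, so p5 = false.
The clause (!p4) is unit, so p4 = false.
Now (p4) is unsatisfied and unit — conflict.
Neither p6 = true nor p6 = false works.
Neither p3 = true nor p3 = false works.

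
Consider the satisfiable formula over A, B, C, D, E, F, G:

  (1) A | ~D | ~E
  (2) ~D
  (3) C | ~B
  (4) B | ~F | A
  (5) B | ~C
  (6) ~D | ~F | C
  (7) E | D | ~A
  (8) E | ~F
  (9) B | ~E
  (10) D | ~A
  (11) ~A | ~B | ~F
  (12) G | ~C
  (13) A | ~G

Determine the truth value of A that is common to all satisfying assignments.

False

Suppose A = 1.
(~D) alone gives D = 0.
But (D) is also a unit clause — contradiction.
So every satisfying assignment has A = False.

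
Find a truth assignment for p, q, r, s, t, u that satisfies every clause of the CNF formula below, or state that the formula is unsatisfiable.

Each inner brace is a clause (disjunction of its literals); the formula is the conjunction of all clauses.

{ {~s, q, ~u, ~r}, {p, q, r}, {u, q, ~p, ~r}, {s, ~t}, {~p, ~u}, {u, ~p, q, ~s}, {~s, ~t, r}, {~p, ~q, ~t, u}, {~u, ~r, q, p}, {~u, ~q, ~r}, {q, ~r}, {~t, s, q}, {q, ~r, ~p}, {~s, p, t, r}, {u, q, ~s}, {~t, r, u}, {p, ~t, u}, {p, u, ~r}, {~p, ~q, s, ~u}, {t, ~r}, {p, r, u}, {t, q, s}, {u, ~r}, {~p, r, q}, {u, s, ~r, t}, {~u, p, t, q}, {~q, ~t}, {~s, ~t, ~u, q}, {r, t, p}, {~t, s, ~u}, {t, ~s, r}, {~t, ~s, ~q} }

Branch on s: set s = 0.
From the singleton clause (~t), t = 0.
From the singleton clause (~r), r = 0.
From the singleton clause (q), q = 1.
From the singleton clause (p), p = 1.
From the singleton clause (~u), u = 0.
This assignment satisfies each clause.

p ↦ 1,  q ↦ 1,  r ↦ 0,  s ↦ 0,  t ↦ 0,  u ↦ 0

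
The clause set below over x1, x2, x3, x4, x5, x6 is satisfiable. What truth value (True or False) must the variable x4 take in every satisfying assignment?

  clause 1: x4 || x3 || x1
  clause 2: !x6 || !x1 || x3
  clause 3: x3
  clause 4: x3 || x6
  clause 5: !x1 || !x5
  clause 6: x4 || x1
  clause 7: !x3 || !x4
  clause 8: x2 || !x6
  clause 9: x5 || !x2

Suppose x4 = true.
From the singleton clause (x3), x3 = true.
That conflicts with the unit clause (!x3).
So every satisfying assignment has x4 = False.

False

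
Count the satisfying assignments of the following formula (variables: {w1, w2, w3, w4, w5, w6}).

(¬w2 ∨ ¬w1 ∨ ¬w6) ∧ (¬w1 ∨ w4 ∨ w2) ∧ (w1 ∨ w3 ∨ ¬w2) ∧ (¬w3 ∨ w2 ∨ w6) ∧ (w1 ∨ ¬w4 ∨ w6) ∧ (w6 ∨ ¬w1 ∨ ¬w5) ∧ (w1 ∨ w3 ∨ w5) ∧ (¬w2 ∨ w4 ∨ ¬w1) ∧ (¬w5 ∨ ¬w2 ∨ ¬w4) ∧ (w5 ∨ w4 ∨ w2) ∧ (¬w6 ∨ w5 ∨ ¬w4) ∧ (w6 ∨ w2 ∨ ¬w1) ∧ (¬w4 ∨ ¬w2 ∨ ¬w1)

There are 2^6 = 64 truth assignments over (w1, w2, w3, w4, w5, w6).
Split on w2. With w2 = True, the clauses containing w2 are satisfied and ¬w2 drops from the rest; 4 of the 2^5 = 32 assignments to the other variables satisfy what remains.
With w2 = False, by the same count on the reduced clause set, 7 assignments work.
Total: 4 + 7 = 11.

11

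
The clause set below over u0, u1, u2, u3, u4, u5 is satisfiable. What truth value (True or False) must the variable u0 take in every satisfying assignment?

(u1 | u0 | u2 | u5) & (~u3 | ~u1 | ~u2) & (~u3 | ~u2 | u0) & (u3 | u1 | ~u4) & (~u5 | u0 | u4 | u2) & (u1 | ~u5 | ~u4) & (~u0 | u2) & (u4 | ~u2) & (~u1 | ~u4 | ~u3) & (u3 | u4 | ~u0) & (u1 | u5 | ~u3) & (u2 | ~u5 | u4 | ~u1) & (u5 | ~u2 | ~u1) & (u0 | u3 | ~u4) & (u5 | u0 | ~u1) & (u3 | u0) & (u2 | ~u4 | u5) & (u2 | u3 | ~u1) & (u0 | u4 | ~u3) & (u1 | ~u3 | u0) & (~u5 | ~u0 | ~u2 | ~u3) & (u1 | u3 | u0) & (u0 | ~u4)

True

Suppose u0 = 0.
The clause (u3) is unit, so u3 = 1.
The clause (~u2) is unit, so u2 = 0.
The clause (u4) is unit, so u4 = 1.
Now (~u4) is unsatisfied and unit — conflict.
So every satisfying assignment has u0 = True.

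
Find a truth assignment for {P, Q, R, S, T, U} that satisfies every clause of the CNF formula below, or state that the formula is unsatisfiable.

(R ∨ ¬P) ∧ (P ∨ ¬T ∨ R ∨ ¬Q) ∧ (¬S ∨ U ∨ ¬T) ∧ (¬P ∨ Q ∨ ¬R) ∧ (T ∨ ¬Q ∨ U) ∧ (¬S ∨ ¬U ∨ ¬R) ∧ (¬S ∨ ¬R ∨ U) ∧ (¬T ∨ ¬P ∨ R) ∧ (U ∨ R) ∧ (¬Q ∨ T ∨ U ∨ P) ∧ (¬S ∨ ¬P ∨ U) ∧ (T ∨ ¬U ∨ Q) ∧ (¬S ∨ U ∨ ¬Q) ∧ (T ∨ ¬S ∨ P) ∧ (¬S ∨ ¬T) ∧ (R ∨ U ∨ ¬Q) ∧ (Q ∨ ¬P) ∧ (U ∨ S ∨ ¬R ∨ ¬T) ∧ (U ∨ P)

Try R = True.
Try P = False.
The clause (U) is unit, so U = True.
The clause (¬S) is unit, so S = False.
Try T = True.
All clauses hold; Q can take either value.

P=False, Q=False, R=True, S=False, T=True, U=True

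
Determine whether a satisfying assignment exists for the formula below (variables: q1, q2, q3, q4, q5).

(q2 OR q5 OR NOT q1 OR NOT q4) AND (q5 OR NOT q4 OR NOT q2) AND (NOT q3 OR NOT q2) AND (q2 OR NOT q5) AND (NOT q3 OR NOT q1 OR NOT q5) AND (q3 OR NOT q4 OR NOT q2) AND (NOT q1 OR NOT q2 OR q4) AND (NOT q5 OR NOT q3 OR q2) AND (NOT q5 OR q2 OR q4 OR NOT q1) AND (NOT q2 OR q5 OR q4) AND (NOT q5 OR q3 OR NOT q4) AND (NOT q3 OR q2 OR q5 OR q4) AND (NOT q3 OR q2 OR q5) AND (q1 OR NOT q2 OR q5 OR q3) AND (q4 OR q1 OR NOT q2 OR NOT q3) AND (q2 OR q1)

Yes, satisfiable

Branch on q3: set q3 = false.
Branch on q2: set q2 = false.
From the singleton clause (NOT q5), q5 = false.
From the singleton clause (q1), q1 = true.
From the singleton clause (NOT q4), q4 = false.
All clauses are satisfied.
A satisfying assignment: q1: true; q2: false; q3: false; q4: false; q5: false.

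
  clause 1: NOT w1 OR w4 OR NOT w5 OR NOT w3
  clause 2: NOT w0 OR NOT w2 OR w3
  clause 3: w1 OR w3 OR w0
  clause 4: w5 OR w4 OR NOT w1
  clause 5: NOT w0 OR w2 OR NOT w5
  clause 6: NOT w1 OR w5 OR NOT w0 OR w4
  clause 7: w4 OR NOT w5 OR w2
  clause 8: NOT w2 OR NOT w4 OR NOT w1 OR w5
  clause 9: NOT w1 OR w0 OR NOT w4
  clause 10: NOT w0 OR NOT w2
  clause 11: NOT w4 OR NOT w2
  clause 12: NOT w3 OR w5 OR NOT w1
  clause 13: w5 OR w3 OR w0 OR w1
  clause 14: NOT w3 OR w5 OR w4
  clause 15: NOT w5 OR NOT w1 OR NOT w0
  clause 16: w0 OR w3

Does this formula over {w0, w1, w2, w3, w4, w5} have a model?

Satisfiable

Branch on w0: set w0 = false.
Unit clause (w3) forces w3 = true.
Branch on w1: set w1 = false.
Branch on w4: set w4 = true.
Unit clause (NOT w2) forces w2 = false.
No clause remains; w5 is free.
A satisfying assignment: w0=false,  w1=false,  w2=false,  w3=true,  w4=true,  w5=false.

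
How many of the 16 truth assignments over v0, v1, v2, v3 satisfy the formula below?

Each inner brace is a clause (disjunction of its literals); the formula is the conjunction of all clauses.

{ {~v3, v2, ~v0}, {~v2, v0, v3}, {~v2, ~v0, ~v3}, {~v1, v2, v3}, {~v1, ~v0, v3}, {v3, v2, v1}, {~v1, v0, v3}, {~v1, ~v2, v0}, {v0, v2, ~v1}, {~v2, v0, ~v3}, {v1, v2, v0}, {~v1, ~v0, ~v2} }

There are 2^4 = 16 truth assignments over (v0, v1, v2, v3).
Check each against the 12 clauses (columns in the order v0, v1, v2, v3):
  F F F F  ✗ fails (v3 | v2 | v1)
  F F F T  ✗ fails (v1 | v2 | v0)
  F F T F  ✗ fails (~v2 | v0 | v3)
  F F T T  ✗ fails (~v2 | v0 | ~v3)
  F T F F  ✗ fails (~v1 | v2 | v3)
  F T F T  ✗ fails (v0 | v2 | ~v1)
  F T T F  ✗ fails (~v2 | v0 | v3)
  F T T T  ✗ fails (~v1 | ~v2 | v0)
  T F F F  ✗ fails (v3 | v2 | v1)
  T F F T  ✗ fails (~v3 | v2 | ~v0)
  T F T F  ✓ satisfies all
  T F T T  ✗ fails (~v2 | ~v0 | ~v3)
  T T F F  ✗ fails (~v1 | v2 | v3)
  T T F T  ✗ fails (~v3 | v2 | ~v0)
  T T T F  ✗ fails (~v1 | ~v0 | v3)
  T T T T  ✗ fails (~v2 | ~v0 | ~v3)
1 of the 16 rows is a model.

1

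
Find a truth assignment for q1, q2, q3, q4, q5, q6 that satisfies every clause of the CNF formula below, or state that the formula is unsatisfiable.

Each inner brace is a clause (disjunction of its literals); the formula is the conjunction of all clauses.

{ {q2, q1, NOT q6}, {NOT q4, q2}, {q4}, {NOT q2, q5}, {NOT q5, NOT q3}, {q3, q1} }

From the singleton clause (q4), q4 = true.
From the singleton clause (q2), q2 = true.
From the singleton clause (q5), q5 = true.
From the singleton clause (NOT q3), q3 = false.
From the singleton clause (q1), q1 = true.
No clause remains; q6 is free.

q1=true,  q2=true,  q3=false,  q4=true,  q5=true,  q6=false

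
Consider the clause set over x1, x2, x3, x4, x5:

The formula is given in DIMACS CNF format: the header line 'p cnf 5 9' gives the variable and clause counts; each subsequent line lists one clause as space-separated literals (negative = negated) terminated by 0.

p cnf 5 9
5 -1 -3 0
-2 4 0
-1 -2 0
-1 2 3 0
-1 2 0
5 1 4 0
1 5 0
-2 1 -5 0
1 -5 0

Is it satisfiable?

No, unsatisfiable

Case x2 = False:
(¬x1) alone gives x1 = False.
(x5) alone gives x5 = True.
That conflicts with the unit clause (¬x5).
So x2 must be the other value — set x2 = True.
(x4) alone gives x4 = True.
(¬x1) alone gives x1 = False.
(x5) alone gives x5 = True.
That conflicts with the unit clause (¬x5).
Neither x2 = True nor x2 = False works.
No assignment satisfies every clause.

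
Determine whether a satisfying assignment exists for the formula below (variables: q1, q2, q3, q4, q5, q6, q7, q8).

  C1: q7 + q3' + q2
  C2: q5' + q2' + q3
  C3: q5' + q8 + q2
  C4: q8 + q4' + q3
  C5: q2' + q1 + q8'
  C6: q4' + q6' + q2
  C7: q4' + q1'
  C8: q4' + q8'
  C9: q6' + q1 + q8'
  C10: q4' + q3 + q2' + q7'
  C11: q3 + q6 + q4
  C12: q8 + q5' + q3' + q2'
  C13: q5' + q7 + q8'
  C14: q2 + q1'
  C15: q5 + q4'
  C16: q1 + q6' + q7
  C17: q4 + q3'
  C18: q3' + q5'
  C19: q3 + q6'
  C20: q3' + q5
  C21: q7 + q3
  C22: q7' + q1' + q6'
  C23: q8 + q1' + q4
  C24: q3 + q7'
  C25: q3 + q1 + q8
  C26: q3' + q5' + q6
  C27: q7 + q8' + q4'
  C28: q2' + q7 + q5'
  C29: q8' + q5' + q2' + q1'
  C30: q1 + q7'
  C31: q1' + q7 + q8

Suppose q4 = 0.
The clause (q3') is unit, so q3 = 0.
The clause (q6) is unit, so q6 = 1.
That conflicts with the unit clause (q6').
That branch fails; take q4 = 1 instead.
The clause (q1') is unit, so q1 = 0.
The clause (q8') is unit, so q8 = 0.
The clause (q3) is unit, so q3 = 1.
The clause (q5) is unit, so q5 = 1.
That conflicts with the unit clause (q5').
Both values of q4 lead to a conflict.
No assignment satisfies every clause.

Unsatisfiable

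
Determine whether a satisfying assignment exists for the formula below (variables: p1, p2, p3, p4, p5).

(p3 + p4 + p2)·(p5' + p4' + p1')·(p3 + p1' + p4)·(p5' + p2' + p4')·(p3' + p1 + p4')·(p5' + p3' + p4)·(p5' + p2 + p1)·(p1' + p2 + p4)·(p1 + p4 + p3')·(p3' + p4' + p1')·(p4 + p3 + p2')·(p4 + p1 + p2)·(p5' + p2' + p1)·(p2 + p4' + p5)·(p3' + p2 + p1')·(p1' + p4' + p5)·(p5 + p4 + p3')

Satisfiable

Case p3 = 0:
Case p4 = 1:
Case p5 = 0:
Unit clause (p2) forces p2 = 1.
Unit clause (p1') forces p1 = 0.
All clauses are satisfied.
A satisfying assignment: p1 ↦ 0; p2 ↦ 1; p3 ↦ 0; p4 ↦ 1; p5 ↦ 0.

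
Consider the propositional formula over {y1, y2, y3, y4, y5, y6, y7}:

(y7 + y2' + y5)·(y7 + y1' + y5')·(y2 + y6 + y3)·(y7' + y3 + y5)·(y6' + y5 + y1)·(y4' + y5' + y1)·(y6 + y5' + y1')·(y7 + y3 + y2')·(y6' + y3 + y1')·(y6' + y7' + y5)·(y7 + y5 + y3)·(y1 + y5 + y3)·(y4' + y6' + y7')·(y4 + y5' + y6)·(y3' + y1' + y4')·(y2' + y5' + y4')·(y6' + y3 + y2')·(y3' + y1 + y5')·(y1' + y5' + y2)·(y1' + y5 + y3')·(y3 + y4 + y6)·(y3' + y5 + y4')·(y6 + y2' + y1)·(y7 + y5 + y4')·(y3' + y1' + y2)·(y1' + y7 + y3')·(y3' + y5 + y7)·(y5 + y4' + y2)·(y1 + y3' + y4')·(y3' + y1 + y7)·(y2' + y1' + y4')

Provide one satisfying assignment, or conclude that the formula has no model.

Branch on y7: set y7 = 1.
Branch on y3: set y3 = 1.
Branch on y6: set y6 = 1.
The clause (y5) is unit, so y5 = 1.
The clause (y4') is unit, so y4 = 0.
The clause (y1) is unit, so y1 = 1.
The clause (y2) is unit, so y2 = 1.
This assignment satisfies each clause.

y1=1, y2=1, y3=1, y4=0, y5=1, y6=1, y7=1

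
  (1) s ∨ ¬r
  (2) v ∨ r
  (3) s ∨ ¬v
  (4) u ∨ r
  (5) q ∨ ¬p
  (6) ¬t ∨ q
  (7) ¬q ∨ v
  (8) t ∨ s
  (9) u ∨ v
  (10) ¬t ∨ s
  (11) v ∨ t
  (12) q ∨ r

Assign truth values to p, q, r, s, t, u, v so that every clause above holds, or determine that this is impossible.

p ↦ True,  q ↦ True,  r ↦ False,  s ↦ True,  t ↦ False,  u ↦ True,  v ↦ True

Branch on s: set s = True.
Branch on v: set v = True.
Branch on u: set u = True.
Branch on q: set q = True.
All clauses hold; p, r, t can take either value.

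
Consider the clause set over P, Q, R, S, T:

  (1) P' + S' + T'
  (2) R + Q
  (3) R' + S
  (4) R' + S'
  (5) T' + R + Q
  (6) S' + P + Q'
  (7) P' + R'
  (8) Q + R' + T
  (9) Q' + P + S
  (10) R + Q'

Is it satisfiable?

Suppose R = 1.
From the singleton clause (S), S = 1.
But (S') is also a unit clause — contradiction.
Backtrack on R: now try R = 0.
From the singleton clause (Q), Q = 1.
But (Q') is also a unit clause — contradiction.
Neither R = 1 nor R = 0 works.
No assignment satisfies every clause.

No, unsatisfiable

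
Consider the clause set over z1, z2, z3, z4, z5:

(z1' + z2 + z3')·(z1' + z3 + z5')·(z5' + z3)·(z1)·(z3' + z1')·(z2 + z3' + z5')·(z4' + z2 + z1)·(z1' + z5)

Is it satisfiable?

The clause (z1) is unit, so z1 = 1.
The clause (z3') is unit, so z3 = 0.
The clause (z5') is unit, so z5 = 0.
Now (z5) is unsatisfied and unit — conflict.
No assignment satisfies every clause.

No, unsatisfiable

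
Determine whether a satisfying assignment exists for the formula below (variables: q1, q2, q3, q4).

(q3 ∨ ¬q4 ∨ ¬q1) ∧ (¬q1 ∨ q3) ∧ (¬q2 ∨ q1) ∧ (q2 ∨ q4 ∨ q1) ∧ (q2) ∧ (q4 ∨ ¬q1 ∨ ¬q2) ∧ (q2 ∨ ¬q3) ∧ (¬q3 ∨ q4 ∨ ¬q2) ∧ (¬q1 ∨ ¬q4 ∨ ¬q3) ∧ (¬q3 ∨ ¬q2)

From the singleton clause (q2), q2 = True.
From the singleton clause (q1), q1 = True.
From the singleton clause (q3), q3 = True.
That conflicts with the unit clause (¬q3).
No assignment satisfies every clause.

Unsatisfiable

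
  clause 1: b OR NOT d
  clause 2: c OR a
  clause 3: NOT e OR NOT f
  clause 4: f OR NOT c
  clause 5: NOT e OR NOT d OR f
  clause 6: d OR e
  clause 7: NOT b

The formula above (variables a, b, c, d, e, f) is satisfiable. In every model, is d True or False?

False

Suppose d = true.
(b) alone gives b = true.
But (NOT b) is also a unit clause — contradiction.
So every satisfying assignment has d = False.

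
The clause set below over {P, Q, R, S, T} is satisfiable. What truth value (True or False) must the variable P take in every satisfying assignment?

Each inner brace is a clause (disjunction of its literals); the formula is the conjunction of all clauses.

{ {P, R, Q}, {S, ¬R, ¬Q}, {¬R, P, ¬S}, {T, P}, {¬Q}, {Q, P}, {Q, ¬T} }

True

Suppose P = False.
Unit clause (T) forces T = True.
Unit clause (¬Q) forces Q = False.
Now (Q) is unsatisfied and unit — conflict.
So every satisfying assignment has P = True.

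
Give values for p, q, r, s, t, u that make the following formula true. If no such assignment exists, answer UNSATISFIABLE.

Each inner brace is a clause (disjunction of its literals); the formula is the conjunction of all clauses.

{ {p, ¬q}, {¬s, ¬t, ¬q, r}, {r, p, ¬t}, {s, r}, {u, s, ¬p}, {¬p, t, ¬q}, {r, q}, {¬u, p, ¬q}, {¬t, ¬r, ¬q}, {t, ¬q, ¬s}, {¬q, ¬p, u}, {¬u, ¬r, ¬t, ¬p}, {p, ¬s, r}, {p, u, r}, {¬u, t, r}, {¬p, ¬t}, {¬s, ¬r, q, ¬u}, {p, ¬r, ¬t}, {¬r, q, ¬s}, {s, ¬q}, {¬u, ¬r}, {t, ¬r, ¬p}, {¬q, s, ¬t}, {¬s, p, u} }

Suppose p = False.
Unit clause (¬q) forces q = False.
Unit clause (r) forces r = True.
Unit clause (¬t) forces t = False.
Unit clause (¬s) forces s = False.
Unit clause (¬u) forces u = False.
Every clause now holds.

p ↦ False, q ↦ False, r ↦ True, s ↦ False, t ↦ False, u ↦ False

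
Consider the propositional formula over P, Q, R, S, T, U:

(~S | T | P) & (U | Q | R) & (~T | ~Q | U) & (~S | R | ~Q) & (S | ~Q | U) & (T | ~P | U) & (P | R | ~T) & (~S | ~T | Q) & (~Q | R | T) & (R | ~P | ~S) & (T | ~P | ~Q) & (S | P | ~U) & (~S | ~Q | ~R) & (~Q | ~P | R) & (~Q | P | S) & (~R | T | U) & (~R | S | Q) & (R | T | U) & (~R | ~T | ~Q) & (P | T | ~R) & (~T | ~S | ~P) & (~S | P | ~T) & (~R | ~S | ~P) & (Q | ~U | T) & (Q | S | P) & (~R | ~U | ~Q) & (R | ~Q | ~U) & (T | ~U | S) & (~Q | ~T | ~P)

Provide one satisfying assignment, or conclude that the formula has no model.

P ↦ 1; Q ↦ 0; R ↦ 0; S ↦ 0; T ↦ 1; U ↦ 1

Try S = 0.
Try Q = 0.
The clause (~R) is unit, so R = 0.
The clause (U) is unit, so U = 1.
The clause (P) is unit, so P = 1.
The clause (T) is unit, so T = 1.
All clauses are satisfied.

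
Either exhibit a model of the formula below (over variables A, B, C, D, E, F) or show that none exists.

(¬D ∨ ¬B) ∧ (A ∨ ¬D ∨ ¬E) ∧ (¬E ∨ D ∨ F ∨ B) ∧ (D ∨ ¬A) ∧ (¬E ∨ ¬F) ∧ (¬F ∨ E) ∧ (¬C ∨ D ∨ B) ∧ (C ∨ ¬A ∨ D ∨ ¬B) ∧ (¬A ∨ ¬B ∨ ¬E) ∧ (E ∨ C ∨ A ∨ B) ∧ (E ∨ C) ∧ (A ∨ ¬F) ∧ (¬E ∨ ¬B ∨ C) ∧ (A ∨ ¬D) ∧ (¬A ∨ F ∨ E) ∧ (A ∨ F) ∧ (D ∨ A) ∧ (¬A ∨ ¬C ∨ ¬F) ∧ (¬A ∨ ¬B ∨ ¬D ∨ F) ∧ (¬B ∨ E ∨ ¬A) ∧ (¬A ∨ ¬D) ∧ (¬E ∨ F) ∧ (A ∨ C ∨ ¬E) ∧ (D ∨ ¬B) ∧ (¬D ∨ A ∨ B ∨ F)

Branch on D: set D = False.
From the singleton clause (¬A), A = False.
Now (A) is unsatisfied and unit — conflict.
Backtrack on D: now try D = True.
From the singleton clause (¬B), B = False.
From the singleton clause (A), A = True.
Now (¬A) is unsatisfied and unit — conflict.
Both values of D lead to a conflict.

UNSATISFIABLE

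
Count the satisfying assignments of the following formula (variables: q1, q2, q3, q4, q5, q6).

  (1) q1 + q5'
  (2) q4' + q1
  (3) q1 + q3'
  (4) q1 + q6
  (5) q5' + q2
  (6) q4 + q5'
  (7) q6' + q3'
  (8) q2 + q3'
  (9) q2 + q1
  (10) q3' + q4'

There are 2^6 = 64 truth assignments over (q1, q2, q3, q4, q5, q6).
Split on q2. With q2 = 1, the clauses containing q2 are satisfied and q2' drops from the rest; 8 of the 2^5 = 32 assignments to the other variables satisfy what remains.
With q2 = 0, by the same count on the reduced clause set, 4 assignments work.
Total: 8 + 4 = 12.

12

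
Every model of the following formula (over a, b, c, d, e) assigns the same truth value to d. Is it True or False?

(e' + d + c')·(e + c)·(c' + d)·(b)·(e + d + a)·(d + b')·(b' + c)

Suppose d = 0.
(c') alone gives c = 0.
(e) alone gives e = 1.
(b) alone gives b = 1.
Now (b') is unsatisfied and unit — conflict.
So every satisfying assignment has d = True.

True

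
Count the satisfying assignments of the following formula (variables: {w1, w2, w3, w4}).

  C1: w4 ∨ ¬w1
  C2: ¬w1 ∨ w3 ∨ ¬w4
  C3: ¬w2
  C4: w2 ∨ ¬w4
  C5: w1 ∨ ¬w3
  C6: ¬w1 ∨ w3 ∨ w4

1

There are 2^4 = 16 truth assignments over (w1, w2, w3, w4).
Check each against the 6 clauses (columns in the order w1, w2, w3, w4):
  F F F F  ✓ satisfies all
  F F F T  ✗ fails (w2 ∨ ¬w4)
  F F T F  ✗ fails (w1 ∨ ¬w3)
  F F T T  ✗ fails (w2 ∨ ¬w4)
  F T F F  ✗ fails (¬w2)
  F T F T  ✗ fails (¬w2)
  F T T F  ✗ fails (¬w2)
  F T T T  ✗ fails (¬w2)
  T F F F  ✗ fails (w4 ∨ ¬w1)
  T F F T  ✗ fails (¬w1 ∨ w3 ∨ ¬w4)
  T F T F  ✗ fails (w4 ∨ ¬w1)
  T F T T  ✗ fails (w2 ∨ ¬w4)
  T T F F  ✗ fails (w4 ∨ ¬w1)
  T T F T  ✗ fails (¬w1 ∨ w3 ∨ ¬w4)
  T T T F  ✗ fails (w4 ∨ ¬w1)
  T T T T  ✗ fails (¬w2)
1 of the 16 rows is a model.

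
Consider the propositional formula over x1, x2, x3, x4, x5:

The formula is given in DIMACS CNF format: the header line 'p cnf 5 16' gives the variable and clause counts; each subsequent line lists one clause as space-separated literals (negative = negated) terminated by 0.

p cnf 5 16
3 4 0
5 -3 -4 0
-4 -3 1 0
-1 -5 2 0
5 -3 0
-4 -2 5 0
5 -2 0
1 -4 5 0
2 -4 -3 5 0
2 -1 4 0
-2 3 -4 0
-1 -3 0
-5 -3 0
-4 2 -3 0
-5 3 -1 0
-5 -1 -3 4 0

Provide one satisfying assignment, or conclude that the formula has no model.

x1: False; x2: False; x3: False; x4: True; x5: True

Suppose x3 = False.
From the singleton clause (x4), x4 = True.
From the singleton clause (¬x2), x2 = False.
Suppose x1 = False.
From the singleton clause (x5), x5 = True.
Every clause now holds.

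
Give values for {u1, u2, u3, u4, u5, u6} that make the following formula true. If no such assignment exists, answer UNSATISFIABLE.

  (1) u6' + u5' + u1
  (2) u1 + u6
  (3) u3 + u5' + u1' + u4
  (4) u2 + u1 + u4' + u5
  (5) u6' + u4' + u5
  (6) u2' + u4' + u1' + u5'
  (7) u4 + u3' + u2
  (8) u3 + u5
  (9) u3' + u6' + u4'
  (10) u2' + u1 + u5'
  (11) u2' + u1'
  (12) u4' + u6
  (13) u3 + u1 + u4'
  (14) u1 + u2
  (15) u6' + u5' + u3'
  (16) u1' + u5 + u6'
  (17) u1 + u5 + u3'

u1 ↦ 1, u2 ↦ 0, u3 ↦ 0, u4 ↦ 1, u5 ↦ 1, u6 ↦ 1

Try u1 = 1.
(u2') alone gives u2 = 0.
Try u4 = 1.
(u6) alone gives u6 = 1.
(u5) alone gives u5 = 1.
(u3') alone gives u3 = 0.
Every clause now holds.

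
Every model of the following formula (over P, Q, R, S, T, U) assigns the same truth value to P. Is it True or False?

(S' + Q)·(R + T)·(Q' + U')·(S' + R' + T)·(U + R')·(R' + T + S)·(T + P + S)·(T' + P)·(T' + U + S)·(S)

True

Suppose P = 0.
The clause (T') is unit, so T = 0.
The clause (R) is unit, so R = 1.
The clause (S') is unit, so S = 0.
That conflicts with the unit clause (S).
So every satisfying assignment has P = True.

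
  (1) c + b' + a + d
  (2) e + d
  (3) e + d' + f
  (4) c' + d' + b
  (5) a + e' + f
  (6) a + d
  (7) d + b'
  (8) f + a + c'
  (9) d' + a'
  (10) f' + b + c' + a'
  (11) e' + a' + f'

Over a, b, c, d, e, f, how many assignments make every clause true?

8

There are 2^6 = 64 truth assignments over (a, b, c, d, e, f).
Split on b. With b = 1, the clauses containing b are satisfied and b' drops from the rest; 4 of the 2^5 = 32 assignments to the other variables satisfy what remains.
With b = 0, by the same count on the reduced clause set, 4 assignments work.
(One model: a=F, b=F, c=F, d=T, e=F, f=T.)
Total: 4 + 4 = 8.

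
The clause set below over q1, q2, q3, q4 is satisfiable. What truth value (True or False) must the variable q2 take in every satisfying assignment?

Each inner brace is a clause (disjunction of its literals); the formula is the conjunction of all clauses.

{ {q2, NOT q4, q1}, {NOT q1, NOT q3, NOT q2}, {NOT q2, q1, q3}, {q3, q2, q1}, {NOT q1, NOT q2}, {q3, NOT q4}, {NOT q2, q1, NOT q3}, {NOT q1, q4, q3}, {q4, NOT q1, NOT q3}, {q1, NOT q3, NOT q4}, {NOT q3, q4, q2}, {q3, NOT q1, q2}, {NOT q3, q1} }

Suppose q2 = true.
Unit clause (NOT q1) forces q1 = false.
Unit clause (q3) forces q3 = true.
But (NOT q3) is also a unit clause — contradiction.
So every satisfying assignment has q2 = False.

False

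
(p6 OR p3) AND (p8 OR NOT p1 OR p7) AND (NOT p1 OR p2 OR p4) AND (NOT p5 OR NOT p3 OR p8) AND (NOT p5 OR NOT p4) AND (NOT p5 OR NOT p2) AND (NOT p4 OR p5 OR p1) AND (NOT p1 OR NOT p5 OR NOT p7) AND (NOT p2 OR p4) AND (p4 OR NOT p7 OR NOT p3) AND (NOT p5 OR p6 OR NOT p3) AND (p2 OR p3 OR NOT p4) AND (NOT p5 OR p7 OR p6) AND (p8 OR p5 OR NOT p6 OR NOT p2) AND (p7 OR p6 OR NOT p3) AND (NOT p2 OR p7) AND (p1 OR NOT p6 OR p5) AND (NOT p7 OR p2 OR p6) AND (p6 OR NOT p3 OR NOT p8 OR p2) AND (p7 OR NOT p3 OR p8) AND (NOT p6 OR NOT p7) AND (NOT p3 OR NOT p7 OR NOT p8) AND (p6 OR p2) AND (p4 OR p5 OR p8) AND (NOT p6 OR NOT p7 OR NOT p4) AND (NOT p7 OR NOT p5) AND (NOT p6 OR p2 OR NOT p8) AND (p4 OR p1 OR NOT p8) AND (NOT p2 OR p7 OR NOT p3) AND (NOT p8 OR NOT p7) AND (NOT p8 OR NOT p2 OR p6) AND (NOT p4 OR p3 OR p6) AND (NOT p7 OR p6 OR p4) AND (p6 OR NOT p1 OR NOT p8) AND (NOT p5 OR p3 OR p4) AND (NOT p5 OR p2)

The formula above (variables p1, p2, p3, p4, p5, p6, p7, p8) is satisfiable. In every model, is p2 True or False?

Suppose p2 = false.
From the singleton clause (p6), p6 = true.
From the singleton clause (NOT p7), p7 = false.
From the singleton clause (NOT p8), p8 = false.
From the singleton clause (NOT p1), p1 = false.
From the singleton clause (p5), p5 = true.
But (NOT p5) is also a unit clause — contradiction.
So every satisfying assignment has p2 = True.

True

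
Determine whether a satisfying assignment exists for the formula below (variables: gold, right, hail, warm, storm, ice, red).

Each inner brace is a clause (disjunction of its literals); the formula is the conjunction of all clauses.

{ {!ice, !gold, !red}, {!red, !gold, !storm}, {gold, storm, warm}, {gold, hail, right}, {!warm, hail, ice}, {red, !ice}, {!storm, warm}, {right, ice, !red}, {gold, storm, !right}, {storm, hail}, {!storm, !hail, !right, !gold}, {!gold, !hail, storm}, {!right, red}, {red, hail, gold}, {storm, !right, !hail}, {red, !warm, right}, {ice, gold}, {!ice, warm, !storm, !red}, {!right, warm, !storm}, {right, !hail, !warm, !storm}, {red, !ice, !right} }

Branch on red: set red = true.
Branch on ice: set ice = true.
Unit clause (!gold) forces gold = false.
Branch on storm: set storm = true.
Unit clause (warm) forces warm = true.
Branch on hail: set hail = true.
Unit clause (right) forces right = true.
Every clause now holds.
A satisfying assignment: gold ↦ false,  right ↦ true,  hail ↦ true,  warm ↦ true,  storm ↦ true,  ice ↦ true,  red ↦ true.

Yes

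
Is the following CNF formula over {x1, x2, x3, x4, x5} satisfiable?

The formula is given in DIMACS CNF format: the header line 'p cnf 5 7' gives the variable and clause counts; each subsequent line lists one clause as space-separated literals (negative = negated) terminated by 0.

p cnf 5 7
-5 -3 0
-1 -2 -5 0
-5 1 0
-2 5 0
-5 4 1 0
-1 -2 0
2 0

The clause (x2) is unit, so x2 = True.
The clause (x5) is unit, so x5 = True.
The clause (¬x3) is unit, so x3 = False.
The clause (¬x1) is unit, so x1 = False.
But (x1) is also a unit clause — contradiction.
No assignment satisfies every clause.

No, unsatisfiable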